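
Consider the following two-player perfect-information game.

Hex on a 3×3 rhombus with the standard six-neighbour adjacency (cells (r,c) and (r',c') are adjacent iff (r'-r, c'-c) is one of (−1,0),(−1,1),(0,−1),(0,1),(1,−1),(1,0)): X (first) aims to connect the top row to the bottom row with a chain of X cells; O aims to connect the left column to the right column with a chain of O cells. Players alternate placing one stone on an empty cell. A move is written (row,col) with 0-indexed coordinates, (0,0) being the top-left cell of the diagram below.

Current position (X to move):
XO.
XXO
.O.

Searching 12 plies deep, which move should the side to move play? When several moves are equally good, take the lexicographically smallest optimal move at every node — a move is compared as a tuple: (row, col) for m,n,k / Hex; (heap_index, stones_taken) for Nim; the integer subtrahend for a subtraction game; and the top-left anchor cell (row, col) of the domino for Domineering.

p1 X@[XO./XXO/.O.]: (0,2)[XOX/XXO/.O.]-1 (2,0)[XO./XXO/XO.]+1* (2,2)[XO./XXO/.OX]-1
p2 O@[XO./XXO/XO.] terminal -1; root [XO./XXO/.O.] d12

X's best at [XO./XXO/.O.]: (2,0)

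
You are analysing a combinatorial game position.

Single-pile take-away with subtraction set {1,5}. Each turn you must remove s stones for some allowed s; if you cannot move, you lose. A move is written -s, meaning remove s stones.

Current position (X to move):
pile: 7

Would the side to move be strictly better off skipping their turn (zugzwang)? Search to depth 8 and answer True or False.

ply 1, X at 7 | -1=+1→6*; -5=+1→2
ply 2, O at 6 | -1=-1→5*; -5=-1→1
ply 3, X at 5 | -1=+1→4*; -5=+1→0
ply 4, O at 4 | -1=-1→3*
ply 5, X at 3 | -1=+1→2*
ply 6, O at 2 | -1=-1→1*
ply 7, X at 1 | -1=+1→0*
ply 8: 0 is terminal -1 (O); from 7 depth 8
suppose X passes — search the same position with O to move:
pass> ply 1, O at 7 | -1=+1→6*; -5=+1→2
pass> ply 2, X at 6 | -1=-1→5*; -5=-1→1
pass> ply 3, O at 5 | -1=+1→4*; -5=+1→0
pass> ply 4, X at 4 | -1=-1→3*
pass> ply 5, O at 3 | -1=+1→2*
pass> ply 6, X at 2 | -1=-1→1*
pass> ply 7, O at 1 | -1=+1→0*
pass> ply 8: 0 is terminal -1 (X); from 7 depth 8
for X: play +1, pass -1

zugzwang(7, X) = False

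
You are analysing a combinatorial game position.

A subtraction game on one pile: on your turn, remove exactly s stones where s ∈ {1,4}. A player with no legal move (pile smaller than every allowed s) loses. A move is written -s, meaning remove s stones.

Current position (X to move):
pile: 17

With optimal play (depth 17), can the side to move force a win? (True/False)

ply 1, X at 17 | -1=-1→16*; -4=-1→13
ply 2, O at 16 | -1=+1→15*; -4=+1→12
ply 3, X at 15 | -1=-1→14*; -4=-1→11
ply 4, O at 14 | -1=-1→13; -4=+1→10*
ply 5, X at 10 | -1=-1→9*; -4=-1→6
ply 6, O at 9 | -1=-1→8; -4=+1→5*
ply 7, X at 5 | -1=-1→4*; -4=-1→1
ply 8, O at 4 | -1=-1→3; -4=+1→0*
ply 9: 0 is terminal -1 (X); from 17 depth 17

X winning at [17]: False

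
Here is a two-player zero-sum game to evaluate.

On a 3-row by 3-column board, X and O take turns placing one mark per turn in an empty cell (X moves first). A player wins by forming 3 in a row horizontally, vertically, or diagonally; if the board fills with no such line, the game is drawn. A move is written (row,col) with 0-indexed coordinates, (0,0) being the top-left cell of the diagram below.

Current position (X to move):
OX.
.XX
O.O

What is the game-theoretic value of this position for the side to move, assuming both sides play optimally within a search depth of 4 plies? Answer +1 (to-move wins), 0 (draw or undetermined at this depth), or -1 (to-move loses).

p1 X@[OX./.XX/O.O]: (0,2)[OXX/.XX/O.O]-1 (1,0)[OX./XXX/O.O]+1* (2,1)[OX./.XX/OXO]+1
p2 O@[OX./XXX/O.O] terminal -1; root [OX./.XX/O.O] d4

value(OX./.XX/O.O, X) = +1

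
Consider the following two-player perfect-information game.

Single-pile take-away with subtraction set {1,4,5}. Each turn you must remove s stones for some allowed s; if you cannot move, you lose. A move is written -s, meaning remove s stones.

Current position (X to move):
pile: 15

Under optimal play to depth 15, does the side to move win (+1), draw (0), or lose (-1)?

ply 1, X at 15 | -1=-1→14; -4=-1→11; -5=+1→10*
ply 2, O at 10 | -1=-1→9*; -4=-1→6; -5=-1→5
ply 3, X at 9 | -1=+1→8*; -4=-1→5; -5=-1→4
ply 4, O at 8 | -1=-1→7*; -4=-1→4; -5=-1→3
ply 5, X at 7 | -1=-1→6; -4=-1→3; -5=+1→2*
ply 6, O at 2 | -1=-1→1*
ply 7, X at 1 | -1=+1→0*
ply 8: 0 is terminal -1 (O); from 15 depth 15

value(15, X) = +1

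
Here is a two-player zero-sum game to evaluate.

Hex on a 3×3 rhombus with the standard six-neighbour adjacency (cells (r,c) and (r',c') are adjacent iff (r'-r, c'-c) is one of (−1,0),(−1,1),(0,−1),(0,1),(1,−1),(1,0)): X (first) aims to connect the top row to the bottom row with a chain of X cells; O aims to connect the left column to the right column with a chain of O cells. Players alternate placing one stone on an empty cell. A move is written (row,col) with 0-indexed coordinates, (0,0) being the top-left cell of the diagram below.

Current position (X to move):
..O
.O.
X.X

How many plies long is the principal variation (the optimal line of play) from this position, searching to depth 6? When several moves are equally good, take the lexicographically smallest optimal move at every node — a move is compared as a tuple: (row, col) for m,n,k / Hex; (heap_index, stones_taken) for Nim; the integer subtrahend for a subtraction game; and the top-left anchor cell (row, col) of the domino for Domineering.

PV length from [..O/.O./X.X]: 3 plies

p1 X@[..O/.O./X.X]: (0,0)[X.O/.O./X.X]-1 (0,1)[.XO/.O./X.X]-1 (1,0)[..O/XO./X.X]+1* (1,2)[..O/.OX/X.X]-1 (2,1)[..O/.O./XXX]-1
p2 O@[..O/XO./X.X]: (0,0)[O.O/XO./X.X]-1* (0,1)[.OO/XO./X.X]-1 (1,2)[..O/XOO/X.X]-1 (2,1)[..O/XO./XOX]-1
p3 X@[O.O/XO./X.X]: (0,1)[OXO/XO./X.X]+1* (1,2)[O.O/XOX/X.X]-1 (2,1)[O.O/XO./XXX]-1
p4 O@[OXO/XO./X.X] terminal -1; root [..O/.O./X.X] d6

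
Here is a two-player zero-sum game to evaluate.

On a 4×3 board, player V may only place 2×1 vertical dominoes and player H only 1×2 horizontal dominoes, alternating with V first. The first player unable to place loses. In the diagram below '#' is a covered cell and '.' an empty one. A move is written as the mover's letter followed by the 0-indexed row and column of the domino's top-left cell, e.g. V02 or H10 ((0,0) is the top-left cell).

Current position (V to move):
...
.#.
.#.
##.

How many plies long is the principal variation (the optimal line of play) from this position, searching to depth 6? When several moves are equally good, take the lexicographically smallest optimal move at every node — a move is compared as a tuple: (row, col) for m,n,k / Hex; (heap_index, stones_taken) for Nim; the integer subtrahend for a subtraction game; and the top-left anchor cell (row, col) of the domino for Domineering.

ply 1, V at .../.#./.#./##. | V00=+1→#../##./.#./##.*; V02=+1→..#/.##/.#./##.; V10=+1→.../##./##./##.; V12=+1→.../.##/.##/##.; V22=+1→.../.#./.##/###
ply 2, H at #../##./.#./##. | H01=-1→###/##./.#./##.*
ply 3, V at ###/##./.#./##. | V12=+1→###/###/.##/##.*; V22=+1→###/##./.##/###
ply 4: ###/###/.##/##. is terminal -1 (H); from .../.#./.#./##. depth 6

PV length from [.../.#./.#./##.]: 3 plies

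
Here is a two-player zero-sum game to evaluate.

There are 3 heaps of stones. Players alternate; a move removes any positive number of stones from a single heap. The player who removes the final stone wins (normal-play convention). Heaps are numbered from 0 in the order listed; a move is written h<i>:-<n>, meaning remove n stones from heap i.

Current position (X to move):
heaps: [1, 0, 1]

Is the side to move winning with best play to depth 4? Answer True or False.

X winning at [(1,0,1)]: False

[(1,0,1)] X move#1: h0:-1:-1/(0,0,1)*, h2:-1:-1/(1,0,0)
[(0,0,1)] O move#2: h2:-1:+1/(0,0,0)*
[(0,0,0)] end (terminal -1, X#3); searched (1,0,1) to 4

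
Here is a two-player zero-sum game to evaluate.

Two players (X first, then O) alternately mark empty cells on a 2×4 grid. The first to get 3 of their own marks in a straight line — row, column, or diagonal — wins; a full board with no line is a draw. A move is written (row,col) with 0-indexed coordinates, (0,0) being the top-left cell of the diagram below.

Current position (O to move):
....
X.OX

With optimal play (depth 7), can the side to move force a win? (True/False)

O winning at [..../X.OX]: False

[..../X.OX] O move#1: (0,0):+0/O.../X.OX*, (0,1):+0/.O../X.OX, (0,2):+0/..O./X.OX, (0,3):+0/...O/X.OX, (1,1):+0/..../XOOX
[O.../X.OX] X move#2: (0,1):+0/OX../X.OX*, (0,2):+0/O.X./X.OX, (0,3):+0/O..X/X.OX, (1,1):+0/O.../XXOX
[OX../X.OX] O move#3: (0,2):+0/OXO./X.OX*, (0,3):+0/OX.O/X.OX, (1,1):+0/OX../XOOX
[OXO./X.OX] X move#4: (0,3):+0/OXOX/X.OX*, (1,1):+0/OXO./XXOX
[OXOX/X.OX] O move#5: (1,1):+0/OXOX/XOOX*
[OXOX/XOOX] end (terminal +0, X#6); searched ..../X.OX to 7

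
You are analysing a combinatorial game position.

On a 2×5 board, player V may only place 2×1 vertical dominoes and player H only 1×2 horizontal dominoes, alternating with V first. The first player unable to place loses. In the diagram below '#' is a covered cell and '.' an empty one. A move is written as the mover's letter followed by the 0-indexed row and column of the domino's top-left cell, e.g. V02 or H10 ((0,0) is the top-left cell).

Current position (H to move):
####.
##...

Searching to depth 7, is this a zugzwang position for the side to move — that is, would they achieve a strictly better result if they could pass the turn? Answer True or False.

[####./##...] H move#1: H12:-1/####./####., H13:+1/####./##.##*
[####./##.##] end (terminal -1, V#2); searched ####./##... to 7
pass branch (V moves first from the same position):
  | [####./##...] V move#1: V04:-1/#####/##..#*
  | [#####/##..#] H move#2: H12:+1/#####/#####*
  | [#####/#####] end (terminal -1, V#3); searched ####./##... to 7
H moving scores +1; H passing scores +1

zugzwang(####./##..., H) = False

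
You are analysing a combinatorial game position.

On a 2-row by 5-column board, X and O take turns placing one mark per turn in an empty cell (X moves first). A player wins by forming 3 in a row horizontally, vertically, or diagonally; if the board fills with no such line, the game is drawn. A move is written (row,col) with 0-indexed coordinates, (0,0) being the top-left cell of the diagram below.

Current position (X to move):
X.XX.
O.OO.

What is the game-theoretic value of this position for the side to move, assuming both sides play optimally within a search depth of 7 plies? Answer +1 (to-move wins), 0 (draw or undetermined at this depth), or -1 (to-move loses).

p1 X@[X.XX./O.OO.]: (0,1)[XXXX./O.OO.]+1* (0,4)[X.XXX/O.OO.]+1 (1,1)[X.XX./OXOO.]-1 (1,4)[X.XX./O.OOX]-1
p2 O@[XXXX./O.OO.] terminal -1; root [X.XX./O.OO.] d7

value(X.XX./O.OO., X) = +1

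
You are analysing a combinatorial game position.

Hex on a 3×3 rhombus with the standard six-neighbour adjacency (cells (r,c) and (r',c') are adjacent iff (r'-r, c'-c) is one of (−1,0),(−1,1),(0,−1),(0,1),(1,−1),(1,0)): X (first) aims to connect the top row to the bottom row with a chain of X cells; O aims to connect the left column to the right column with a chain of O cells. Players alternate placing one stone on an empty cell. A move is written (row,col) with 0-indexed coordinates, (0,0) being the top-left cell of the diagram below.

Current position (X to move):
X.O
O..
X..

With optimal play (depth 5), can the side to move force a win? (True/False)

p1 X@[X.O/O../X..]: (0,1)[XXO/O../X..]-1* (1,1)[X.O/OX./X..]-1 (1,2)[X.O/O.X/X..]-1 (2,1)[X.O/O../XX.]-1 (2,2)[X.O/O../X.X]-1
p2 O@[XXO/O../X..]: (1,1)[XXO/OO./X..]+1* (1,2)[XXO/O.O/X..]-1 (2,1)[XXO/O../XO.]-1 (2,2)[XXO/O../X.O]-1
p3 X@[XXO/OO./X..] terminal -1; root [X.O/O../X..] d5

X winning at [X.O/O../X..]: False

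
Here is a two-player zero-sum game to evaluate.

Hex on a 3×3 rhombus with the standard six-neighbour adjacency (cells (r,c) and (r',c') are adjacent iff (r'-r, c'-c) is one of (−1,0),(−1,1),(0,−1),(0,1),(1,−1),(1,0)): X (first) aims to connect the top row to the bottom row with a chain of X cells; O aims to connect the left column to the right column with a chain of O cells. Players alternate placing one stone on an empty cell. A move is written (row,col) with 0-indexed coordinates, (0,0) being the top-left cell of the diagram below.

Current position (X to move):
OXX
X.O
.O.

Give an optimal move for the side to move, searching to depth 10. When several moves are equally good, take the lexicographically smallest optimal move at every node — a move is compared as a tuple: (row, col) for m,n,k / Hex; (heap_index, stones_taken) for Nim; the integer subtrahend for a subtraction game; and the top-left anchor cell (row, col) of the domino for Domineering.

X's best at [OXX/X.O/.O.]: (2,0)

ply 1, X at OXX/X.O/.O. | (1,1)=-1→OXX/XXO/.O.; (2,0)=+1→OXX/X.O/XO.*; (2,2)=-1→OXX/X.O/.OX
ply 2: OXX/X.O/XO. is terminal -1 (O); from OXX/X.O/.O. depth 10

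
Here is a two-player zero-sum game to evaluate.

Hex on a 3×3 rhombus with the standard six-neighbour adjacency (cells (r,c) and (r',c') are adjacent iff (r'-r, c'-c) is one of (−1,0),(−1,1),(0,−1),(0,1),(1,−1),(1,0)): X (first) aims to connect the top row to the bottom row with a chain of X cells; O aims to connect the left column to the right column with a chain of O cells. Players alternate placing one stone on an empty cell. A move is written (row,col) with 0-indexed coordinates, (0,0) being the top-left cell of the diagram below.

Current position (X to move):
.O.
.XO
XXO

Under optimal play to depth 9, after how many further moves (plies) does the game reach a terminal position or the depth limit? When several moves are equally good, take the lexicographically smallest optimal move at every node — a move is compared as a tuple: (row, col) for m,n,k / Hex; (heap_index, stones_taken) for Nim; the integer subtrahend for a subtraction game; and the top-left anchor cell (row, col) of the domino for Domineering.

PV length from [.O./.XO/XXO]: 3 plies

p1 X@[.O./.XO/XXO]: (0,0)[XO./.XO/XXO]+1* (0,2)[.OX/.XO/XXO]+1 (1,0)[.O./XXO/XXO]+1
p2 O@[XO./.XO/XXO]: (0,2)[XOO/.XO/XXO]-1* (1,0)[XO./OXO/XXO]-1
p3 X@[XOO/.XO/XXO]: (1,0)[XOO/XXO/XXO]+1*
p4 O@[XOO/XXO/XXO] terminal -1; root [.O./.XO/XXO] d9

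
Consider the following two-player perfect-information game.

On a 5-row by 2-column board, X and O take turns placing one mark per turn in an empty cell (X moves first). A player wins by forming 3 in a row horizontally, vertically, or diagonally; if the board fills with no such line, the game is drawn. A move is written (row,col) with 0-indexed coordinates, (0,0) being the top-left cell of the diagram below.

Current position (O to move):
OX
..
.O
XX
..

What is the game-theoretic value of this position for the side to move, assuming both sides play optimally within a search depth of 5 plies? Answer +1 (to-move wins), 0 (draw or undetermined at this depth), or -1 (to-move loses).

value(OX/../.O/XX/.., O) = 0

p1 O@[OX/../.O/XX/..]: (1,0)[OX/O./.O/XX/..]+0* (1,1)[OX/.O/.O/XX/..]-1 (2,0)[OX/../OO/XX/..]+0 (4,0)[OX/../.O/XX/O.]+0 (4,1)[OX/../.O/XX/.O]-1
p2 X@[OX/O./.O/XX/..]: (1,1)[OX/OX/.O/XX/..]-1 (2,0)[OX/O./XO/XX/..]+0* (4,0)[OX/O./.O/XX/X.]-1 (4,1)[OX/O./.O/XX/.X]-1
p3 O@[OX/O./XO/XX/..]: (1,1)[OX/OO/XO/XX/..]-1 (4,0)[OX/O./XO/XX/O.]+0* (4,1)[OX/O./XO/XX/.O]-1
p4 X@[OX/O./XO/XX/O.]: (1,1)[OX/OX/XO/XX/O.]+0* (4,1)[OX/O./XO/XX/OX]+0
p5 O@[OX/OX/XO/XX/O.]: (4,1)[OX/OX/XO/XX/OO]+0*
p6 X@[OX/OX/XO/XX/OO] terminal +0; root [OX/../.O/XX/..] d5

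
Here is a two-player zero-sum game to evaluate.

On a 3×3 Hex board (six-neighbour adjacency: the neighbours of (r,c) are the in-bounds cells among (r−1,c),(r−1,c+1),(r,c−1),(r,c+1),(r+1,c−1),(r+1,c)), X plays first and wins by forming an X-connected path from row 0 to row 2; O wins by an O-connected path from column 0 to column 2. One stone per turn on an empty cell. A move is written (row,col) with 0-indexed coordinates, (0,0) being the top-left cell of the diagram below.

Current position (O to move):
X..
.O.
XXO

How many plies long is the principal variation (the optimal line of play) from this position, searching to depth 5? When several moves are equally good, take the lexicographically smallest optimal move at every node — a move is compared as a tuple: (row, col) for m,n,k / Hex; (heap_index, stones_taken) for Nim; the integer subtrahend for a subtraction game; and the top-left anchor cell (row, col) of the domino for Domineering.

PV length from [X../.O./XXO]: 3 plies

p1 O@[X../.O./XXO]: (0,1)[XO./.O./XXO]-1 (0,2)[X.O/.O./XXO]-1 (1,0)[X../OO./XXO]+1* (1,2)[X../.OO/XXO]-1
p2 X@[X../OO./XXO]: (0,1)[XX./OO./XXO]-1* (0,2)[X.X/OO./XXO]-1 (1,2)[X../OOX/XXO]-1
p3 O@[XX./OO./XXO]: (0,2)[XXO/OO./XXO]+1* (1,2)[XX./OOO/XXO]+1
p4 X@[XXO/OO./XXO] terminal -1; root [X../.O./XXO] d5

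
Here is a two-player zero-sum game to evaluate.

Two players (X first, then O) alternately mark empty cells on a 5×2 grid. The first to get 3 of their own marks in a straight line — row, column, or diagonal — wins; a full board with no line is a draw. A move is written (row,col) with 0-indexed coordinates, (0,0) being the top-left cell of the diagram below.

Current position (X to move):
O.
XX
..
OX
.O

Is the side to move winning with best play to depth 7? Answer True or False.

[O./XX/../OX/.O] X move#1: (0,1):+0/OX/XX/../OX/.O, (2,0):+0/O./XX/X./OX/.O, (2,1):+1/O./XX/.X/OX/.O*, (4,0):+0/O./XX/../OX/XO
[O./XX/.X/OX/.O] end (terminal -1, O#2); searched O./XX/../OX/.O to 7

X winning at [O./XX/../OX/.O]: True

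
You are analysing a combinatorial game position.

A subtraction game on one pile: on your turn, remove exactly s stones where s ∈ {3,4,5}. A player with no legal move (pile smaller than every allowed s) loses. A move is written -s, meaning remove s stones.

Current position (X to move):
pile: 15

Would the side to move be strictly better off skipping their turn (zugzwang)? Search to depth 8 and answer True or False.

p1 X@[15]: -3[12]-1 -4[11]-1 -5[10]+1*
p2 O@[10]: -3[7]-1* -4[6]-1 -5[5]-1
p3 X@[7]: -3[4]-1 -4[3]-1 -5[2]+1*
p4 O@[2] terminal -1; root [15] d8
suppose X passes — search the same position with O to move:
pass> p1 O@[15]: -3[12]-1 -4[11]-1 -5[10]+1*
pass> p2 X@[10]: -3[7]-1* -4[6]-1 -5[5]-1
pass> p3 O@[7]: -3[4]-1 -4[3]-1 -5[2]+1*
pass> p4 X@[2] terminal -1; root [15] d8
for X: play +1, pass -1

zugzwang(15, X) = False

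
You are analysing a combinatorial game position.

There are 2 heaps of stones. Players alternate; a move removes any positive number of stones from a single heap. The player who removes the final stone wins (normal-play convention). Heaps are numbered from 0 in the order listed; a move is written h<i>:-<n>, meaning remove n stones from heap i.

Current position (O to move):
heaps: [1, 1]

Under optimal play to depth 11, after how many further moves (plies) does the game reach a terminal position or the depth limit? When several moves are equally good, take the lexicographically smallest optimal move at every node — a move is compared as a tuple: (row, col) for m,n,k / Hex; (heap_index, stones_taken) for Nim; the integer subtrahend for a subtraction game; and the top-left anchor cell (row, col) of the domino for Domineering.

[(1,1)] O move#1: h0:-1:-1/(0,1)*, h1:-1:-1/(1,0)
[(0,1)] X move#2: h1:-1:+1/(0,0)*
[(0,0)] end (terminal -1, O#3); searched (1,1) to 11

PV length from [(1,1)]: 2 plies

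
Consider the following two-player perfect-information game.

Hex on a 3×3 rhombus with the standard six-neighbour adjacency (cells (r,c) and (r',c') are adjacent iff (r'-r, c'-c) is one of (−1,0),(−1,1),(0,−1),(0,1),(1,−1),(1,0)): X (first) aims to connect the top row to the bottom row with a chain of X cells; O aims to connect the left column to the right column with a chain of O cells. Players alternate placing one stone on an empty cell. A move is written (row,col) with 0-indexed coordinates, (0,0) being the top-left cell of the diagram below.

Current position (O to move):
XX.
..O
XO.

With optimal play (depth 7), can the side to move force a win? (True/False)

O winning at [XX./..O/XO.]: False

ply 1, O at XX./..O/XO. | (0,2)=-1→XXO/..O/XO.*; (1,0)=-1→XX./O.O/XO.; (1,1)=-1→XX./.OO/XO.; (2,2)=-1→XX./..O/XOO
ply 2, X at XXO/..O/XO. | (1,0)=+1→XXO/X.O/XO.*; (1,1)=+1→XXO/.XO/XO.; (2,2)=+1→XXO/..O/XOX
ply 3: XXO/X.O/XO. is terminal -1 (O); from XX./..O/XO. depth 7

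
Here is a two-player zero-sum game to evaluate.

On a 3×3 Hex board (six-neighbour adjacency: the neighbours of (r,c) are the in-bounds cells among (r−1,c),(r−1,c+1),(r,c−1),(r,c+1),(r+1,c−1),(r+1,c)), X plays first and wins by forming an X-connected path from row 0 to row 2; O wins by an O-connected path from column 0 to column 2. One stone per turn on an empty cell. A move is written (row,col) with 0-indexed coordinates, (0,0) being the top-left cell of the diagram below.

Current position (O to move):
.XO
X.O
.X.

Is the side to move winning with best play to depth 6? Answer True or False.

O winning at [.XO/X.O/.X.]: False

ply 1, O at .XO/X.O/.X. | (0,0)=-1→OXO/X.O/.X.*; (1,1)=-1→.XO/XOO/.X.; (2,0)=-1→.XO/X.O/OX.; (2,2)=-1→.XO/X.O/.XO
ply 2, X at OXO/X.O/.X. | (1,1)=+1→OXO/XXO/.X.*; (2,0)=+1→OXO/X.O/XX.; (2,2)=+1→OXO/X.O/.XX
ply 3: OXO/XXO/.X. is terminal -1 (O); from .XO/X.O/.X. depth 6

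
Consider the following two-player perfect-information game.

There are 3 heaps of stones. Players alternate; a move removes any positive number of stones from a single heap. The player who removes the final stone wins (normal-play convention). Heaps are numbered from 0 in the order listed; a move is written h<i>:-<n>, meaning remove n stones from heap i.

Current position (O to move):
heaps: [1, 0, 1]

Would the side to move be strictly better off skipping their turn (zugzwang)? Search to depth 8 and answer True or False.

zugzwang((1,0,1), O) = True

[(1,0,1)] O move#1: h0:-1:-1/(0,0,1)*, h2:-1:-1/(1,0,0)
[(0,0,1)] X move#2: h2:-1:+1/(0,0,0)*
[(0,0,0)] end (terminal -1, O#3); searched (1,0,1) to 8
if O skipped the turn, X would face:
~ [(1,0,1)] X move#1: h0:-1:-1/(0,0,1)*, h2:-1:-1/(1,0,0)
~ [(0,0,1)] O move#2: h2:-1:+1/(0,0,0)*
~ [(0,0,0)] end (terminal -1, X#3); searched (1,0,1) to 8
compare (O): move=-1 vs pass=+1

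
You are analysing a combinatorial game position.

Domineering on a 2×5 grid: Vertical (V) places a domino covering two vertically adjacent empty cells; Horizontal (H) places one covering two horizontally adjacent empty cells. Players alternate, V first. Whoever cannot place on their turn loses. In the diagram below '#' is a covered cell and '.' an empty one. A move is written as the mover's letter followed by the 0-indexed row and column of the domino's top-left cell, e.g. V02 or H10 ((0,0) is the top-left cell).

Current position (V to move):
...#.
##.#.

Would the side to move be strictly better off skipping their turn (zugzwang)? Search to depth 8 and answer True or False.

zugzwang(...#./##.#., V) = False

[...#./##.#.] V move#1: V02:+1/..##./####.*, V04:-1/...##/##.##
[..##./####.] H move#2: H00:-1/####./####.*
[####./####.] V move#3: V04:+1/#####/#####*
[#####/#####] end (terminal -1, H#4); searched ...#./##.#. to 8
pass branch (H moves first from the same position):
  | [...#./##.#.] H move#1: H00:-1/##.#./##.#.*, H01:-1/.###./##.#.
  | [##.#./##.#.] V move#2: V02:+1/####./####.*, V04:+1/##.##/##.##
  | [####./####.] end (terminal -1, H#3); searched ...#./##.#. to 8
V moving scores +1; V passing scores +1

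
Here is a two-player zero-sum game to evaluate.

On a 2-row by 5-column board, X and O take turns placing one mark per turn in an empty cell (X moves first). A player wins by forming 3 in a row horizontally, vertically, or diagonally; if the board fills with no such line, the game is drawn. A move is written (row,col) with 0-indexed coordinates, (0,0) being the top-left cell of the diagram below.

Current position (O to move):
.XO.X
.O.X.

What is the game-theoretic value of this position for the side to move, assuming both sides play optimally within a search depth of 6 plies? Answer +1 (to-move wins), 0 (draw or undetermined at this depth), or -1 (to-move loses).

value(.XO.X/.O.X., O) = 0

[.XO.X/.O.X.] O move#1: (0,0):+0/OXO.X/.O.X.*, (0,3):+0/.XOOX/.O.X., (1,0):+0/.XO.X/OO.X., (1,2):+0/.XO.X/.OOX., (1,4):+0/.XO.X/.O.XO
[OXO.X/.O.X.] X move#2: (0,3):+0/OXOXX/.O.X.*, (1,0):+0/OXO.X/XO.X., (1,2):+0/OXO.X/.OXX., (1,4):+0/OXO.X/.O.XX
[OXOXX/.O.X.] O move#3: (1,0):+0/OXOXX/OO.X.*, (1,2):+0/OXOXX/.OOX., (1,4):+0/OXOXX/.O.XO
[OXOXX/OO.X.] X move#4: (1,2):+0/OXOXX/OOXX.*, (1,4):-1/OXOXX/OO.XX
[OXOXX/OOXX.] O move#5: (1,4):+0/OXOXX/OOXXO*
[OXOXX/OOXXO] end (terminal +0, X#6); searched .XO.X/.O.X. to 6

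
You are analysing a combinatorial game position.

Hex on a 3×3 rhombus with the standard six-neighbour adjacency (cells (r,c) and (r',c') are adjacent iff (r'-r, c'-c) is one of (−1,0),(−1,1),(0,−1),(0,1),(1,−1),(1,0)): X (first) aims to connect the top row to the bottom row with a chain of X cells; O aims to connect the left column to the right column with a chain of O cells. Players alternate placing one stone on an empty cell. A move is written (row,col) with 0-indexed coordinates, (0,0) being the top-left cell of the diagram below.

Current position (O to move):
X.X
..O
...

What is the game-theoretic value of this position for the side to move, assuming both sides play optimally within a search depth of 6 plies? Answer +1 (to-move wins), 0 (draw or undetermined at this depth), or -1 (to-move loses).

value(X.X/..O/..., O) = +1

[X.X/..O/...] O move#1: (0,1):-1/XOX/..O/..., (1,0):-1/X.X/O.O/..., (1,1):+1/X.X/.OO/...*, (2,0):+1/X.X/..O/O.., (2,1):-1/X.X/..O/.O., (2,2):-1/X.X/..O/..O
[X.X/.OO/...] X move#2: (0,1):-1/XXX/.OO/...*, (1,0):-1/X.X/XOO/..., (2,0):-1/X.X/.OO/X.., (2,1):-1/X.X/.OO/.X., (2,2):-1/X.X/.OO/..X
[XXX/.OO/...] O move#3: (1,0):+1/XXX/OOO/...*, (2,0):+1/XXX/.OO/O.., (2,1):+1/XXX/.OO/.O., (2,2):+1/XXX/.OO/..O
[XXX/OOO/...] end (terminal -1, X#4); searched X.X/..O/... to 6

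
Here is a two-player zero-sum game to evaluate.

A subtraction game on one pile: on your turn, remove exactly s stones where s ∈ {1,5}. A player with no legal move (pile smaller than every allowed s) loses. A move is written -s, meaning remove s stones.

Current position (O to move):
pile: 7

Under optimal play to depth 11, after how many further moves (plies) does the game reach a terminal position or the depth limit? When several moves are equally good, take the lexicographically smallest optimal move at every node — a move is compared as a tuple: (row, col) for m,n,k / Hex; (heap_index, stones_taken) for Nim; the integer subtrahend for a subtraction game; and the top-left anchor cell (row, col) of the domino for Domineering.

PV length from [7]: 7 plies

ply 1, O at 7 | -1=+1→6*; -5=+1→2
ply 2, X at 6 | -1=-1→5*; -5=-1→1
ply 3, O at 5 | -1=+1→4*; -5=+1→0
ply 4, X at 4 | -1=-1→3*
ply 5, O at 3 | -1=+1→2*
ply 6, X at 2 | -1=-1→1*
ply 7, O at 1 | -1=+1→0*
ply 8: 0 is terminal -1 (X); from 7 depth 11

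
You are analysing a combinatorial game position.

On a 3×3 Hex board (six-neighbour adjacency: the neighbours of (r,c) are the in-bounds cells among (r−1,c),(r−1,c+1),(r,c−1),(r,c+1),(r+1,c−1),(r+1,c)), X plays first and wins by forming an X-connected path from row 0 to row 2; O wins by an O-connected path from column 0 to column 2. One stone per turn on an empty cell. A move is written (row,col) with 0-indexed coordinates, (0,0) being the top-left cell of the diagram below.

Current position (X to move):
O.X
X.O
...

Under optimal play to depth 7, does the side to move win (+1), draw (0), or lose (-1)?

ply 1, X at O.X/X.O/... | (0,1)=-1→OXX/X.O/...; (1,1)=+1→O.X/XXO/...*; (2,0)=+1→O.X/X.O/X..; (2,1)=-1→O.X/X.O/.X.; (2,2)=-1→O.X/X.O/..X
ply 2, O at O.X/XXO/... | (0,1)=-1→OOX/XXO/...*; (2,0)=-1→O.X/XXO/O..; (2,1)=-1→O.X/XXO/.O.; (2,2)=-1→O.X/XXO/..O
ply 3, X at OOX/XXO/... | (2,0)=+1→OOX/XXO/X..*; (2,1)=+1→OOX/XXO/.X.; (2,2)=+1→OOX/XXO/..X
ply 4: OOX/XXO/X.. is terminal -1 (O); from O.X/X.O/... depth 7

value(O.X/X.O/..., X) = +1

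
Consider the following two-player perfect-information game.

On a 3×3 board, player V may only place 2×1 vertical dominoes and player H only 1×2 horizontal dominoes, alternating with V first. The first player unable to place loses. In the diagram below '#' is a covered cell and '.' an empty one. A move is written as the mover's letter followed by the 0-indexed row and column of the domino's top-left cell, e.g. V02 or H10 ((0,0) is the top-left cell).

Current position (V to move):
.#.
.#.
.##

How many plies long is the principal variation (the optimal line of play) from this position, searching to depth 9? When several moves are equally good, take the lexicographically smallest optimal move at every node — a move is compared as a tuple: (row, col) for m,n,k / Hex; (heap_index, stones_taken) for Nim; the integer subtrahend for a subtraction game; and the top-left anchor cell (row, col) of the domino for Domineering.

PV length from [.#./.#./.##]: 1 ply

ply 1, V at .#./.#./.## | V00=+1→##./##./.##*; V02=+1→.##/.##/.##; V10=+1→.#./##./###
ply 2: ##./##./.## is terminal -1 (H); from .#./.#./.## depth 9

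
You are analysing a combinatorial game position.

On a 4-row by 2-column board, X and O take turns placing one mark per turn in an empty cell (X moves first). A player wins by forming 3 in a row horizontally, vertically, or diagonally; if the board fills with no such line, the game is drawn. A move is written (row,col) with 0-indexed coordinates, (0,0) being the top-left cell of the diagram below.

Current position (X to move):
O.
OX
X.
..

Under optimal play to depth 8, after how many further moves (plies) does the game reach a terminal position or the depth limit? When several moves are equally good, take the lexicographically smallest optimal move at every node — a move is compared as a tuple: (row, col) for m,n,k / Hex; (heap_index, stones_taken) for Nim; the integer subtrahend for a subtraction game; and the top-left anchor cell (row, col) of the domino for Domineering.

p1 X@[O./OX/X./..]: (0,1)[OX/OX/X./..]+0 (2,1)[O./OX/XX/..]+1* (3,0)[O./OX/X./X.]+0 (3,1)[O./OX/X./.X]+0
p2 O@[O./OX/XX/..]: (0,1)[OO/OX/XX/..]-1* (3,0)[O./OX/XX/O.]-1 (3,1)[O./OX/XX/.O]-1
p3 X@[OO/OX/XX/..]: (3,0)[OO/OX/XX/X.]+0 (3,1)[OO/OX/XX/.X]+1*
p4 O@[OO/OX/XX/.X] terminal -1; root [O./OX/X./..] d8

PV length from [O./OX/X./..]: 3 plies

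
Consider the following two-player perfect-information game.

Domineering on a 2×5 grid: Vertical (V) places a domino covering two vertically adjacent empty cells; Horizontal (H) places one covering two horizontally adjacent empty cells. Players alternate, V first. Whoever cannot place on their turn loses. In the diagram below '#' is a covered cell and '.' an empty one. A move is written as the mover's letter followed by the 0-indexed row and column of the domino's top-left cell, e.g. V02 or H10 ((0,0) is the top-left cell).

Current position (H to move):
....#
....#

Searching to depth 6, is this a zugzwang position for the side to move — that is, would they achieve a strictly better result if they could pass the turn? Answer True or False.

ply 1, H at ....#/....# | H00=-1→##..#/....#; H01=+1→.##.#/....#*; H02=-1→..###/....#; H10=-1→....#/##..#; H11=+1→....#/.##.#; H12=-1→....#/..###
ply 2, V at .##.#/....# | V00=-1→###.#/#...#*; V03=-1→.####/...##
ply 3, H at ###.#/#...# | H11=-1→###.#/###.#; H12=+1→###.#/#.###*
ply 4: ###.#/#.### is terminal -1 (V); from ....#/....# depth 6
suppose H passes — search the same position with V to move:
pass> ply 1, V at ....#/....# | V00=-1→#...#/#...#*; V01=-1→.#..#/.#..#; V02=-1→..#.#/..#.#; V03=-1→...##/...##
pass> ply 2, H at #...#/#...# | H01=+1→###.#/#...#*; H02=+1→#.###/#...#; H11=+1→#...#/###.#; H12=+1→#...#/#.###
pass> ply 3, V at ###.#/#...# | V03=-1→#####/#..##*
pass> ply 4, H at #####/#..## | H11=+1→#####/#####*
pass> ply 5: #####/##### is terminal -1 (V); from ....#/....# depth 6
for H: play +1, pass +1

zugzwang(....#/....#, H) = False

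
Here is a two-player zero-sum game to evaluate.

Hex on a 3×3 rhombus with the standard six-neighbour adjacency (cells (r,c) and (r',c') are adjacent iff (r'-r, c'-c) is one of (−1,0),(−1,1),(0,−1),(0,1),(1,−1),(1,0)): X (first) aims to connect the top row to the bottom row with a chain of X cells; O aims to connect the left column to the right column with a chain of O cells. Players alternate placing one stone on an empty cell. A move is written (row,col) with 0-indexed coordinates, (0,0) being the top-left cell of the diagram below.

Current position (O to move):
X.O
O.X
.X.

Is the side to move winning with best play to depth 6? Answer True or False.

O winning at [X.O/O.X/.X.]: True

p1 O@[X.O/O.X/.X.]: (0,1)[XOO/O.X/.X.]+1* (1,1)[X.O/OOX/.X.]+1 (2,0)[X.O/O.X/OX.]+1 (2,2)[X.O/O.X/.XO]+1
p2 X@[XOO/O.X/.X.] terminal -1; root [X.O/O.X/.X.] d6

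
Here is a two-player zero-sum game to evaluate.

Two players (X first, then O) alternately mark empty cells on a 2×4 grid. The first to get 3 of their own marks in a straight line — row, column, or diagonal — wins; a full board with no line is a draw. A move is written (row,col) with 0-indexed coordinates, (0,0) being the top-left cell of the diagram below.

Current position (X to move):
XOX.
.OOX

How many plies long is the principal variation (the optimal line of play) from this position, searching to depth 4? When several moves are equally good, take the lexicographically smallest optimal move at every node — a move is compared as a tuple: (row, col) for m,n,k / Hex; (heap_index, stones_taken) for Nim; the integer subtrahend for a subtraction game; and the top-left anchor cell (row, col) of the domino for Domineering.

ply 1, X at XOX./.OOX | (0,3)=-1→XOXX/.OOX; (1,0)=+0→XOX./XOOX*
ply 2, O at XOX./XOOX | (0,3)=+0→XOXO/XOOX*
ply 3: XOXO/XOOX is terminal +0 (X); from XOX./.OOX depth 4

PV length from [XOX./.OOX]: 2 plies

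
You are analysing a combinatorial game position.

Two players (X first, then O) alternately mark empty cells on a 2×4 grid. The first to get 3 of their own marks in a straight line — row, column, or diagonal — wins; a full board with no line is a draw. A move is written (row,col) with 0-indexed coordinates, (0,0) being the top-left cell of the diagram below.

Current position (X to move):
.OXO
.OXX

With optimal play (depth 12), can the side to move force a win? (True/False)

X winning at [.OXO/.OXX]: False

[.OXO/.OXX] X move#1: (0,0):+0/XOXO/.OXX*, (1,0):+0/.OXO/XOXX
[XOXO/.OXX] O move#2: (1,0):+0/XOXO/OOXX*
[XOXO/OOXX] end (terminal +0, X#3); searched .OXO/.OXX to 12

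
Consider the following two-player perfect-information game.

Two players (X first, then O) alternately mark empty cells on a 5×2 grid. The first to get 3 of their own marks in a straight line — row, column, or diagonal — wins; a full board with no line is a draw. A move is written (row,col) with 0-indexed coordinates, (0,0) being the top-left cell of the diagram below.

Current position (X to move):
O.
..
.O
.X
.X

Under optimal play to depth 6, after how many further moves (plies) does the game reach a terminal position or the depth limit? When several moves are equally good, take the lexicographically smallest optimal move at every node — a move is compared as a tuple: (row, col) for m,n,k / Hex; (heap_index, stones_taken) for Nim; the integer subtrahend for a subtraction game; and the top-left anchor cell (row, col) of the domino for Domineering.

PV length from [O./../.O/.X/.X]: 6 plies

ply 1, X at O./../.O/.X/.X | (0,1)=+0→OX/../.O/.X/.X*; (1,0)=+0→O./X./.O/.X/.X; (1,1)=+0→O./.X/.O/.X/.X; (2,0)=+0→O./../XO/.X/.X; (3,0)=+0→O./../.O/XX/.X; (4,0)=+0→O./../.O/.X/XX
ply 2, O at OX/../.O/.X/.X | (1,0)=+0→OX/O./.O/.X/.X*; (1,1)=+0→OX/.O/.O/.X/.X; (2,0)=+0→OX/../OO/.X/.X; (3,0)=+0→OX/../.O/OX/.X; (4,0)=+0→OX/../.O/.X/OX
ply 3, X at OX/O./.O/.X/.X | (1,1)=-1→OX/OX/.O/.X/.X; (2,0)=+0→OX/O./XO/.X/.X*; (3,0)=-1→OX/O./.O/XX/.X; (4,0)=-1→OX/O./.O/.X/XX
ply 4, O at OX/O./XO/.X/.X | (1,1)=+0→OX/OO/XO/.X/.X*; (3,0)=+0→OX/O./XO/OX/.X; (4,0)=+0→OX/O./XO/.X/OX
ply 5, X at OX/OO/XO/.X/.X | (3,0)=+0→OX/OO/XO/XX/.X*; (4,0)=+0→OX/OO/XO/.X/XX
ply 6, O at OX/OO/XO/XX/.X | (4,0)=+0→OX/OO/XO/XX/OX*
ply 7: OX/OO/XO/XX/OX is terminal +0 (X); from O./../.O/.X/.X depth 6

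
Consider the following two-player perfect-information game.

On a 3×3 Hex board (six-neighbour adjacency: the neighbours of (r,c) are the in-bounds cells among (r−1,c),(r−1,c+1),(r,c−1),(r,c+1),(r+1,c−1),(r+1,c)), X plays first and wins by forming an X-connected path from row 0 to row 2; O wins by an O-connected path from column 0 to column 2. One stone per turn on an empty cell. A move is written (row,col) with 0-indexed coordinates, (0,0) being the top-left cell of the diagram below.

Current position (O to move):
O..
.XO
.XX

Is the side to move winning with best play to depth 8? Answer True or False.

O winning at [O../.XO/.XX]: False

[O../.XO/.XX] O move#1: (0,1):-1/OO./.XO/.XX*, (0,2):-1/O.O/.XO/.XX, (1,0):-1/O../OXO/.XX, (2,0):-1/O../.XO/OXX
[OO./.XO/.XX] X move#2: (0,2):+1/OOX/.XO/.XX*, (1,0):-1/OO./XXO/.XX, (2,0):-1/OO./.XO/XXX
[OOX/.XO/.XX] end (terminal -1, O#3); searched O../.XO/.XX to 8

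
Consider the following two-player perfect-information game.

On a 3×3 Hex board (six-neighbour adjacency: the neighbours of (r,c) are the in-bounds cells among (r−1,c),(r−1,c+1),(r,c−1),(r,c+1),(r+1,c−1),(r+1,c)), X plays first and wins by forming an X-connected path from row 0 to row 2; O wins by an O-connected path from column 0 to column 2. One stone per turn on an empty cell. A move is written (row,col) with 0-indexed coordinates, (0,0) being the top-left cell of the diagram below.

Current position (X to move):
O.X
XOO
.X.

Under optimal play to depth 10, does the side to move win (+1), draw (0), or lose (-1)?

ply 1, X at O.X/XOO/.X. | (0,1)=-1→OXX/XOO/.X.*; (2,0)=-1→O.X/XOO/XX.; (2,2)=-1→O.X/XOO/.XX
ply 2, O at OXX/XOO/.X. | (2,0)=+1→OXX/XOO/OX.*; (2,2)=-1→OXX/XOO/.XO
ply 3: OXX/XOO/OX. is terminal -1 (X); from O.X/XOO/.X. depth 10

value(O.X/XOO/.X., X) = -1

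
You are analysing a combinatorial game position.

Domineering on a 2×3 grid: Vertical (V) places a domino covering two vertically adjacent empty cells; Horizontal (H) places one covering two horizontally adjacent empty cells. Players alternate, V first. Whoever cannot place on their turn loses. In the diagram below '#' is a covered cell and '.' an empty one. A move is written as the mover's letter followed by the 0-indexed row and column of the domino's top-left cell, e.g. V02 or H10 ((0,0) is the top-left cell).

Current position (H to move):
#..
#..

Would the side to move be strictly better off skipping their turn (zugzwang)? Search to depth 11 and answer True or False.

[#../#..] H move#1: H01:+1/###/#..*, H11:+1/#../###
[###/#..] end (terminal -1, V#2); searched #../#.. to 11
pass branch (V moves first from the same position):
  | [#../#..] V move#1: V01:+1/##./##.*, V02:+1/#.#/#.#
  | [##./##.] end (terminal -1, H#2); searched #../#.. to 11
H moving scores +1; H passing scores -1

zugzwang(#../#.., H) = False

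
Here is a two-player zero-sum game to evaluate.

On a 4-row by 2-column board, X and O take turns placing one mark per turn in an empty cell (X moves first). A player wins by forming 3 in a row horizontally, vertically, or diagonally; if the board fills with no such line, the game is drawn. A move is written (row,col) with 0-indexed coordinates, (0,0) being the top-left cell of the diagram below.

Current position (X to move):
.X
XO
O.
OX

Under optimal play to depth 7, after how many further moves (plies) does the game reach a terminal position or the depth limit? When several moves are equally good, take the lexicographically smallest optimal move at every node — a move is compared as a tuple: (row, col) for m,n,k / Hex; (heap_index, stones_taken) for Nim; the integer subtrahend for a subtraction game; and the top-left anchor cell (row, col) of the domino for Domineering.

[.X/XO/O./OX] X move#1: (0,0):+0/XX/XO/O./OX*, (2,1):+0/.X/XO/OX/OX
[XX/XO/O./OX] O move#2: (2,1):+0/XX/XO/OO/OX*
[XX/XO/OO/OX] end (terminal +0, X#3); searched .X/XO/O./OX to 7

PV length from [.X/XO/O./OX]: 2 plies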